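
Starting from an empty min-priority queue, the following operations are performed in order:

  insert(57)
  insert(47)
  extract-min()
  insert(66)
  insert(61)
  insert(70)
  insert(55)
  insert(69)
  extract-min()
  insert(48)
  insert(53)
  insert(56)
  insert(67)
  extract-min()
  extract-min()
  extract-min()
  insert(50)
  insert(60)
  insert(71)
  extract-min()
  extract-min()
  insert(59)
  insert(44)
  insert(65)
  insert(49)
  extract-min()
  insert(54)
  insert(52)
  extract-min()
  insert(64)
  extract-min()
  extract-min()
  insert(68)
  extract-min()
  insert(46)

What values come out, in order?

insert 57 → {57}
insert 47 → {47, 57}
extract-min → 47; now {57}
insert 66 → {57, 66}
insert 61 → {57, 61, 66}
insert 70 → {57, 61, 66, 70}
insert 55 → {55, 57, 61, 66, 70}
insert 69 → {55, 57, 61, 66, 69, 70}
extract-min → 55; now {57, 61, 66, 69, 70}
insert 48 → {48, 57, 61, 66, 69, 70}
insert 53 → {48, 53, 57, 61, 66, 69, 70}
insert 56 → {48, 53, 56, 57, 61, 66, 69, 70}
insert 67 → {48, 53, 56, 57, 61, 66, 67, 69, 70}
extract-min → 48; now {53, 56, 57, 61, 66, 67, 69, 70}
extract-min → 53; now {56, 57, 61, 66, 67, 69, 70}
extract-min → 56; now {57, 61, 66, 67, 69, 70}
insert 50 → {50, 57, 61, 66, 67, 69, 70}
insert 60 → {50, 57, 60, 61, 66, 67, 69, 70}
insert 71 → {50, 57, 60, 61, 66, 67, 69, 70, 71}
extract-min → 50; now {57, 60, 61, 66, 67, 69, 70, 71}
extract-min → 57; now {60, 61, 66, 67, 69, 70, 71}
insert 59 → {59, 60, 61, 66, 67, 69, 70, 71}
insert 44 → {44, 59, 60, 61, 66, 67, 69, 70, 71}
insert 65 → {44, 59, 60, 61, 65, 66, 67, 69, 70, 71}
insert 49 → {44, 49, 59, 60, 61, 65, 66, 67, 69, 70, 71}
extract-min → 44; now {49, 59, 60, 61, 65, 66, 67, 69, 70, 71}
insert 54 → {49, 54, 59, 60, 61, 65, 66, 67, 69, 70, 71}
insert 52 → {49, 52, 54, 59, 60, 61, 65, 66, 67, 69, 70, 71}
extract-min → 49; now {52, 54, 59, 60, 61, 65, 66, 67, 69, 70, 71}
insert 64 → {52, 54, 59, 60, 61, 64, 65, 66, 67, 69, 70, 71}
extract-min → 52; now {54, 59, 60, 61, 64, 65, 66, 67, 69, 70, 71}
extract-min → 54; now {59, 60, 61, 64, 65, 66, 67, 69, 70, 71}
insert 68 → {59, 60, 61, 64, 65, 66, 67, 68, 69, 70, 71}
extract-min → 59; now {60, 61, 64, 65, 66, 67, 68, 69, 70, 71}
insert 46 → {46, 60, 61, 64, 65, 66, 67, 68, 69, 70, 71}

47 → 55 → 48 → 53 → 56 → 50 → 57 → 44 → 49 → 52 → 54 → 59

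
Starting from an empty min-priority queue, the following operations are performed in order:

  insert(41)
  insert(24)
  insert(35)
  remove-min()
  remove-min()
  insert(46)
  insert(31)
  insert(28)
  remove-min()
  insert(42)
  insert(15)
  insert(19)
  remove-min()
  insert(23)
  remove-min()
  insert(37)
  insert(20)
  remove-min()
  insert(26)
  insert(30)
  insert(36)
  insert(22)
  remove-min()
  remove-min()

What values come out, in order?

24 → 35 → 28 → 15 → 19 → 20 → 22 → 23

insert 41 → {41}
insert 24 → {24, 41}
insert 35 → {24, 35, 41}
remove-min → 24; now {35, 41}
remove-min → 35; now {41}
insert 46 → {41, 46}
insert 31 → {31, 41, 46}
insert 28 → {28, 31, 41, 46}
remove-min → 28; now {31, 41, 46}
insert 42 → {31, 41, 42, 46}
insert 15 → {15, 31, 41, 42, 46}
insert 19 → {15, 19, 31, 41, 42, 46}
remove-min → 15; now {19, 31, 41, 42, 46}
insert 23 → {19, 23, 31, 41, 42, 46}
remove-min → 19; now {23, 31, 41, 42, 46}
insert 37 → {23, 31, 37, 41, 42, 46}
insert 20 → {20, 23, 31, 37, 41, 42, 46}
remove-min → 20; now {23, 31, 37, 41, 42, 46}
insert 26 → {23, 26, 31, 37, 41, 42, 46}
insert 30 → {23, 26, 30, 31, 37, 41, 42, 46}
insert 36 → {23, 26, 30, 31, 36, 37, 41, 42, 46}
insert 22 → {22, 23, 26, 30, 31, 36, 37, 41, 42, 46}
remove-min → 22; now {23, 26, 30, 31, 36, 37, 41, 42, 46}
remove-min → 23; now {26, 30, 31, 36, 37, 41, 42, 46}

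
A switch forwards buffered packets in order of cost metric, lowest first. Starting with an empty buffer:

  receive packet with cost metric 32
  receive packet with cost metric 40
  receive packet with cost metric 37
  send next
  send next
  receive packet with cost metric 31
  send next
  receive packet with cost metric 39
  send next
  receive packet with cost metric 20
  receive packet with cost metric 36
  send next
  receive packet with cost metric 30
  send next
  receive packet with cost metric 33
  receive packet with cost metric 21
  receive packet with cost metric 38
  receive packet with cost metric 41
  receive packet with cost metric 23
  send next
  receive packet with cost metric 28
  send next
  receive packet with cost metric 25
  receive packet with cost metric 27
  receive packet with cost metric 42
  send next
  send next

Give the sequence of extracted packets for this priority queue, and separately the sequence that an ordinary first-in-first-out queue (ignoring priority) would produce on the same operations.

priority queue: [32, 37, 31, 39, 20, 30, 21, 23, 25, 27]; FIFO queue: 32 → 40 → 37 → 31 → 39 → 20 → 36 → 30 → 33 → 21

insert 32 → {32}
insert 40 → {32, 40}
insert 37 → {32, 37, 40}
send next → 32; now {37, 40}
send next → 37; now {40}
insert 31 → {31, 40}
send next → 31; now {40}
insert 39 → {39, 40}
send next → 39; now {40}
insert 20 → {20, 40}
insert 36 → {20, 36, 40}
send next → 20; now {36, 40}
insert 30 → {30, 36, 40}
send next → 30; now {36, 40}
insert 33 → {33, 36, 40}
insert 21 → {21, 33, 36, 40}
insert 38 → {21, 33, 36, 38, 40}
insert 41 → {21, 33, 36, 38, 40, 41}
insert 23 → {21, 23, 33, 36, 38, 40, 41}
send next → 21; now {23, 33, 36, 38, 40, 41}
insert 28 → {23, 28, 33, 36, 38, 40, 41}
send next → 23; now {28, 33, 36, 38, 40, 41}
insert 25 → {25, 28, 33, 36, 38, 40, 41}
insert 27 → {25, 27, 28, 33, 36, 38, 40, 41}
insert 42 → {25, 27, 28, 33, 36, 38, 40, 41, 42}
send next → 25; now {27, 28, 33, 36, 38, 40, 41, 42}
send next → 27; now {28, 33, 36, 38, 40, 41, 42}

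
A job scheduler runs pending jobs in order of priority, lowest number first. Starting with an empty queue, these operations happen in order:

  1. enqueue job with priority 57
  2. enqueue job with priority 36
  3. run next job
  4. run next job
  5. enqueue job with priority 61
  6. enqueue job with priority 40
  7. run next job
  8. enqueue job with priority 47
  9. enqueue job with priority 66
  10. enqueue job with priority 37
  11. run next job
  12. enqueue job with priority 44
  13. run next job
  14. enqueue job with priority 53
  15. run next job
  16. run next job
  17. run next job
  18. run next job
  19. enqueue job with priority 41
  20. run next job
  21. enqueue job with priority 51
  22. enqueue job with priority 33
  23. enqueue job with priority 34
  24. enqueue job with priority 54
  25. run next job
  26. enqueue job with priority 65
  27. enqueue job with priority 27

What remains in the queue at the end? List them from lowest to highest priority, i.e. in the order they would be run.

insert 57 → {57}
insert 36 → {36, 57}
run next job → 36; now {57}
run next job → 57; now {}
insert 61 → {61}
insert 40 → {40, 61}
run next job → 40; now {61}
insert 47 → {47, 61}
insert 66 → {47, 61, 66}
insert 37 → {37, 47, 61, 66}
run next job → 37; now {47, 61, 66}
insert 44 → {44, 47, 61, 66}
run next job → 44; now {47, 61, 66}
insert 53 → {47, 53, 61, 66}
run next job → 47; now {53, 61, 66}
run next job → 53; now {61, 66}
run next job → 61; now {66}
run next job → 66; now {}
insert 41 → {41}
run next job → 41; now {}
insert 51 → {51}
insert 33 → {33, 51}
insert 34 → {33, 34, 51}
insert 54 → {33, 34, 51, 54}
run next job → 33; now {34, 51, 54}
insert 65 → {34, 51, 54, 65}
insert 27 → {27, 34, 51, 54, 65}

27, 34, 51, 54, 65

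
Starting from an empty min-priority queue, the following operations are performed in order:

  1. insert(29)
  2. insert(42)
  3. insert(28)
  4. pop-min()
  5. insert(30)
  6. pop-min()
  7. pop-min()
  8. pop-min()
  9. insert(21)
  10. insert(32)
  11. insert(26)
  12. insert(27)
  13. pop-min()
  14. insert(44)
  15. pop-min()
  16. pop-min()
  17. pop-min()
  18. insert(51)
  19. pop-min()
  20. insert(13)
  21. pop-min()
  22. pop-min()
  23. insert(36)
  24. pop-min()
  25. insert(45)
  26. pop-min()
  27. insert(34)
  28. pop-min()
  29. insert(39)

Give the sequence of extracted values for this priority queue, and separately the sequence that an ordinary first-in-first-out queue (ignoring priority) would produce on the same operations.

insert 29 → {29}
insert 42 → {29, 42}
insert 28 → {28, 29, 42}
pop-min → 28; now {29, 42}
insert 30 → {29, 30, 42}
pop-min → 29; now {30, 42}
pop-min → 30; now {42}
pop-min → 42; now {}
insert 21 → {21}
insert 32 → {21, 32}
insert 26 → {21, 26, 32}
insert 27 → {21, 26, 27, 32}
pop-min → 21; now {26, 27, 32}
insert 44 → {26, 27, 32, 44}
pop-min → 26; now {27, 32, 44}
pop-min → 27; now {32, 44}
pop-min → 32; now {44}
insert 51 → {44, 51}
pop-min → 44; now {51}
insert 13 → {13, 51}
pop-min → 13; now {51}
pop-min → 51; now {}
insert 36 → {36}
pop-min → 36; now {}
insert 45 → {45}
pop-min → 45; now {}
insert 34 → {34}
pop-min → 34; now {}
insert 39 → {39}

priority queue: 28, 29, 30, 42, 21, 26, 27, 32, 44, 13, 51, 36, 45, 34; FIFO queue: 29 → 42 → 28 → 30 → 21 → 32 → 26 → 27 → 44 → 51 → 13 → 36 → 45 → 34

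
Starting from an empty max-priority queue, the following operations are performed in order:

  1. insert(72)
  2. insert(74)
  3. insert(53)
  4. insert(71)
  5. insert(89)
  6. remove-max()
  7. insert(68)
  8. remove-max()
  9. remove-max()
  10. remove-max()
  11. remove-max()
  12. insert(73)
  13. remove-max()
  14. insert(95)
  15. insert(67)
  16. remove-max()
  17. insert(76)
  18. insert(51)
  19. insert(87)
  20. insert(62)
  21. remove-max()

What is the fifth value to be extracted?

68

insert 72 → {72}
insert 74 → {74, 72}
insert 53 → {74, 72, 53}
insert 71 → {74, 72, 71, 53}
insert 89 → {89, 74, 72, 71, 53}
remove-max → 89; now {74, 72, 71, 53}
insert 68 → {74, 72, 71, 68, 53}
remove-max → 74; now {72, 71, 68, 53}
remove-max → 72; now {71, 68, 53}
remove-max → 71; now {68, 53}
remove-max → 68; now {53}
insert 73 → {73, 53}
remove-max → 73; now {53}
insert 95 → {95, 53}
insert 67 → {95, 67, 53}
remove-max → 95; now {67, 53}
insert 76 → {76, 67, 53}
insert 51 → {76, 67, 53, 51}
insert 87 → {87, 76, 67, 53, 51}
insert 62 → {87, 76, 67, 62, 53, 51}
remove-max → 87; now {76, 67, 62, 53, 51}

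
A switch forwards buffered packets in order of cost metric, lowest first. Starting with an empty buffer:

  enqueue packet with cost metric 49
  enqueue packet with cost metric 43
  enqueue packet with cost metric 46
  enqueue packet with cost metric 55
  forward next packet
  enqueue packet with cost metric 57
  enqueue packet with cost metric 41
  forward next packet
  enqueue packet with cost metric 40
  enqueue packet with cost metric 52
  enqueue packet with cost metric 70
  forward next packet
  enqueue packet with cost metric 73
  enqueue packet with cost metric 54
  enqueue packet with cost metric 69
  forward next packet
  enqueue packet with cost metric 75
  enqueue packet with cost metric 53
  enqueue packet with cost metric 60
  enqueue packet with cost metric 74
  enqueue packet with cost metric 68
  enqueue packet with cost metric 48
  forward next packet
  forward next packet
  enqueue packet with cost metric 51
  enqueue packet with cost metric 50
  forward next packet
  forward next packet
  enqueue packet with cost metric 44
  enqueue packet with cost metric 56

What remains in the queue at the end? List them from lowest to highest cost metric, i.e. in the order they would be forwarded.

insert 49 → {49}
insert 43 → {43, 49}
insert 46 → {43, 46, 49}
insert 55 → {43, 46, 49, 55}
forward next packet → 43; now {46, 49, 55}
insert 57 → {46, 49, 55, 57}
insert 41 → {41, 46, 49, 55, 57}
forward next packet → 41; now {46, 49, 55, 57}
insert 40 → {40, 46, 49, 55, 57}
insert 52 → {40, 46, 49, 52, 55, 57}
insert 70 → {40, 46, 49, 52, 55, 57, 70}
forward next packet → 40; now {46, 49, 52, 55, 57, 70}
insert 73 → {46, 49, 52, 55, 57, 70, 73}
insert 54 → {46, 49, 52, 54, 55, 57, 70, 73}
insert 69 → {46, 49, 52, 54, 55, 57, 69, 70, 73}
forward next packet → 46; now {49, 52, 54, 55, 57, 69, 70, 73}
insert 75 → {49, 52, 54, 55, 57, 69, 70, 73, 75}
insert 53 → {49, 52, 53, 54, 55, 57, 69, 70, 73, 75}
insert 60 → {49, 52, 53, 54, 55, 57, 60, 69, 70, 73, 75}
insert 74 → {49, 52, 53, 54, 55, 57, 60, 69, 70, 73, 74, 75}
insert 68 → {49, 52, 53, 54, 55, 57, 60, 68, 69, 70, 73, 74, 75}
insert 48 → {48, 49, 52, 53, 54, 55, 57, 60, 68, 69, 70, 73, 74, 75}
forward next packet → 48; now {49, 52, 53, 54, 55, 57, 60, 68, 69, 70, 73, 74, 75}
forward next packet → 49; now {52, 53, 54, 55, 57, 60, 68, 69, 70, 73, 74, 75}
insert 51 → {51, 52, 53, 54, 55, 57, 60, 68, 69, 70, 73, 74, 75}
insert 50 → {50, 51, 52, 53, 54, 55, 57, 60, 68, 69, 70, 73, 74, 75}
forward next packet → 50; now {51, 52, 53, 54, 55, 57, 60, 68, 69, 70, 73, 74, 75}
forward next packet → 51; now {52, 53, 54, 55, 57, 60, 68, 69, 70, 73, 74, 75}
insert 44 → {44, 52, 53, 54, 55, 57, 60, 68, 69, 70, 73, 74, 75}
insert 56 → {44, 52, 53, 54, 55, 56, 57, 60, 68, 69, 70, 73, 74, 75}

44 → 52 → 53 → 54 → 55 → 56 → 57 → 60 → 68 → 69 → 70 → 73 → 74 → 75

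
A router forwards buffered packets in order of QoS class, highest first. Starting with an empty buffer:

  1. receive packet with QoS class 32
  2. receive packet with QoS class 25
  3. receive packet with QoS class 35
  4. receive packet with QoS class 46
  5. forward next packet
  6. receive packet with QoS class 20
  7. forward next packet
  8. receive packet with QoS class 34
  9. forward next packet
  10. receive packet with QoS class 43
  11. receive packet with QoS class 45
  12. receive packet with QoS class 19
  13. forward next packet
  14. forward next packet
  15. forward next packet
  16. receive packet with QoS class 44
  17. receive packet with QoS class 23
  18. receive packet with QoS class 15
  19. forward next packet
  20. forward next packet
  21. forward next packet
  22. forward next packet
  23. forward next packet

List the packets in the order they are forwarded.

[46, 35, 34, 45, 43, 32, 44, 25, 23, 20, 19]

insert 32 → {32}
insert 25 → {32, 25}
insert 35 → {35, 32, 25}
insert 46 → {46, 35, 32, 25}
forward next packet → 46; now {35, 32, 25}
insert 20 → {35, 32, 25, 20}
forward next packet → 35; now {32, 25, 20}
insert 34 → {34, 32, 25, 20}
forward next packet → 34; now {32, 25, 20}
insert 43 → {43, 32, 25, 20}
insert 45 → {45, 43, 32, 25, 20}
insert 19 → {45, 43, 32, 25, 20, 19}
forward next packet → 45; now {43, 32, 25, 20, 19}
forward next packet → 43; now {32, 25, 20, 19}
forward next packet → 32; now {25, 20, 19}
insert 44 → {44, 25, 20, 19}
insert 23 → {44, 25, 23, 20, 19}
insert 15 → {44, 25, 23, 20, 19, 15}
forward next packet → 44; now {25, 23, 20, 19, 15}
forward next packet → 25; now {23, 20, 19, 15}
forward next packet → 23; now {20, 19, 15}
forward next packet → 20; now {19, 15}
forward next packet → 19; now {15}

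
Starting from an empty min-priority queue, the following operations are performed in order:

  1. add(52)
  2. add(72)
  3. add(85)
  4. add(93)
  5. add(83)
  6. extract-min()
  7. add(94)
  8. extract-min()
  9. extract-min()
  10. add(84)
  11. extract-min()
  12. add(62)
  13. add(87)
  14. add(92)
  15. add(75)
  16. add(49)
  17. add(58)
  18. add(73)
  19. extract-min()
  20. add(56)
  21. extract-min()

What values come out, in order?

insert 52 → {52}
insert 72 → {52, 72}
insert 85 → {52, 72, 85}
insert 93 → {52, 72, 85, 93}
insert 83 → {52, 72, 83, 85, 93}
extract-min → 52; now {72, 83, 85, 93}
insert 94 → {72, 83, 85, 93, 94}
extract-min → 72; now {83, 85, 93, 94}
extract-min → 83; now {85, 93, 94}
insert 84 → {84, 85, 93, 94}
extract-min → 84; now {85, 93, 94}
insert 62 → {62, 85, 93, 94}
insert 87 → {62, 85, 87, 93, 94}
insert 92 → {62, 85, 87, 92, 93, 94}
insert 75 → {62, 75, 85, 87, 92, 93, 94}
insert 49 → {49, 62, 75, 85, 87, 92, 93, 94}
insert 58 → {49, 58, 62, 75, 85, 87, 92, 93, 94}
insert 73 → {49, 58, 62, 73, 75, 85, 87, 92, 93, 94}
extract-min → 49; now {58, 62, 73, 75, 85, 87, 92, 93, 94}
insert 56 → {56, 58, 62, 73, 75, 85, 87, 92, 93, 94}
extract-min → 56; now {58, 62, 73, 75, 85, 87, 92, 93, 94}

[52, 72, 83, 84, 49, 56]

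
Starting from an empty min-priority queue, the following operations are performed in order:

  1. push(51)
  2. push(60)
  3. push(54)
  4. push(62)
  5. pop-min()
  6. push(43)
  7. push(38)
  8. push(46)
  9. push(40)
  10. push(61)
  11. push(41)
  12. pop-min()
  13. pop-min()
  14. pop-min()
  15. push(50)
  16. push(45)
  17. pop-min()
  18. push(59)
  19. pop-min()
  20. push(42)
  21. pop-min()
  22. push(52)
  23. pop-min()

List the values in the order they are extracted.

51, 38, 40, 41, 43, 45, 42, 46

insert 51 → {51}
insert 60 → {51, 60}
insert 54 → {51, 54, 60}
insert 62 → {51, 54, 60, 62}
pop-min → 51; now {54, 60, 62}
insert 43 → {43, 54, 60, 62}
insert 38 → {38, 43, 54, 60, 62}
insert 46 → {38, 43, 46, 54, 60, 62}
insert 40 → {38, 40, 43, 46, 54, 60, 62}
insert 61 → {38, 40, 43, 46, 54, 60, 61, 62}
insert 41 → {38, 40, 41, 43, 46, 54, 60, 61, 62}
pop-min → 38; now {40, 41, 43, 46, 54, 60, 61, 62}
pop-min → 40; now {41, 43, 46, 54, 60, 61, 62}
pop-min → 41; now {43, 46, 54, 60, 61, 62}
insert 50 → {43, 46, 50, 54, 60, 61, 62}
insert 45 → {43, 45, 46, 50, 54, 60, 61, 62}
pop-min → 43; now {45, 46, 50, 54, 60, 61, 62}
insert 59 → {45, 46, 50, 54, 59, 60, 61, 62}
pop-min → 45; now {46, 50, 54, 59, 60, 61, 62}
insert 42 → {42, 46, 50, 54, 59, 60, 61, 62}
pop-min → 42; now {46, 50, 54, 59, 60, 61, 62}
insert 52 → {46, 50, 52, 54, 59, 60, 61, 62}
pop-min → 46; now {50, 52, 54, 59, 60, 61, 62}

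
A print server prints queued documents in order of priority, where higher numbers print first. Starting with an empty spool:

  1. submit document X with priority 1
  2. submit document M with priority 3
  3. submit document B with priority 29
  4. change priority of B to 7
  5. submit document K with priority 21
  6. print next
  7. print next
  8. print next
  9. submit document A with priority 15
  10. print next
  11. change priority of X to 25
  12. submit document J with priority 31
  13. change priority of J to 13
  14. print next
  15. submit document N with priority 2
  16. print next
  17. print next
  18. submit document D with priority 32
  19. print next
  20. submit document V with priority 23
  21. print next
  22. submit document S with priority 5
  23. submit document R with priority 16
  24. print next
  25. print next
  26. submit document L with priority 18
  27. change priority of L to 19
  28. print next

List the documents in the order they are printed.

add X (priority 1) → {X:1}
add M (priority 3) → {M:3, X:1}
add B (priority 29) → {B:29, M:3, X:1}
update B to priority 7 → {B:7, M:3, X:1}
add K (priority 21) → {K:21, B:7, M:3, X:1}
print next → K; now {B:7, M:3, X:1}
print next → B; now {M:3, X:1}
print next → M; now {X:1}
add A (priority 15) → {A:15, X:1}
print next → A; now {X:1}
update X to priority 25 → {X:25}
add J (priority 31) → {J:31, X:25}
update J to priority 13 → {X:25, J:13}
print next → X; now {J:13}
add N (priority 2) → {J:13, N:2}
print next → J; now {N:2}
print next → N; now {}
add D (priority 32) → {D:32}
print next → D; now {}
add V (priority 23) → {V:23}
print next → V; now {}
add S (priority 5) → {S:5}
add R (priority 16) → {R:16, S:5}
print next → R; now {S:5}
print next → S; now {}
add L (priority 18) → {L:18}
update L to priority 19 → {L:19}
print next → L; now {}

K → B → M → A → X → J → N → D → V → R → S → L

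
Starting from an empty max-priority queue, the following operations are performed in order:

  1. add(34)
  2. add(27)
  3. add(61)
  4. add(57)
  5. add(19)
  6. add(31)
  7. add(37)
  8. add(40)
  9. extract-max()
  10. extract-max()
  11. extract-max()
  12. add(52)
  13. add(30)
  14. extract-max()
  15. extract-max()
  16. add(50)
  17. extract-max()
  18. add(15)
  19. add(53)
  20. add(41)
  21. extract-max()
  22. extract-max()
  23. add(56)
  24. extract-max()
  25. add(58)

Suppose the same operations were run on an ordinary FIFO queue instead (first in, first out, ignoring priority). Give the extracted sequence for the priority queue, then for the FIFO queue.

insert 34 → {34}
insert 27 → {34, 27}
insert 61 → {61, 34, 27}
insert 57 → {61, 57, 34, 27}
insert 19 → {61, 57, 34, 27, 19}
insert 31 → {61, 57, 34, 31, 27, 19}
insert 37 → {61, 57, 37, 34, 31, 27, 19}
insert 40 → {61, 57, 40, 37, 34, 31, 27, 19}
extract-max → 61; now {57, 40, 37, 34, 31, 27, 19}
extract-max → 57; now {40, 37, 34, 31, 27, 19}
extract-max → 40; now {37, 34, 31, 27, 19}
insert 52 → {52, 37, 34, 31, 27, 19}
insert 30 → {52, 37, 34, 31, 30, 27, 19}
extract-max → 52; now {37, 34, 31, 30, 27, 19}
extract-max → 37; now {34, 31, 30, 27, 19}
insert 50 → {50, 34, 31, 30, 27, 19}
extract-max → 50; now {34, 31, 30, 27, 19}
insert 15 → {34, 31, 30, 27, 19, 15}
insert 53 → {53, 34, 31, 30, 27, 19, 15}
insert 41 → {53, 41, 34, 31, 30, 27, 19, 15}
extract-max → 53; now {41, 34, 31, 30, 27, 19, 15}
extract-max → 41; now {34, 31, 30, 27, 19, 15}
insert 56 → {56, 34, 31, 30, 27, 19, 15}
extract-max → 56; now {34, 31, 30, 27, 19, 15}
insert 58 → {58, 34, 31, 30, 27, 19, 15}

priority queue: [61, 57, 40, 52, 37, 50, 53, 41, 56]; FIFO queue: 34, 27, 61, 57, 19, 31, 37, 40, 52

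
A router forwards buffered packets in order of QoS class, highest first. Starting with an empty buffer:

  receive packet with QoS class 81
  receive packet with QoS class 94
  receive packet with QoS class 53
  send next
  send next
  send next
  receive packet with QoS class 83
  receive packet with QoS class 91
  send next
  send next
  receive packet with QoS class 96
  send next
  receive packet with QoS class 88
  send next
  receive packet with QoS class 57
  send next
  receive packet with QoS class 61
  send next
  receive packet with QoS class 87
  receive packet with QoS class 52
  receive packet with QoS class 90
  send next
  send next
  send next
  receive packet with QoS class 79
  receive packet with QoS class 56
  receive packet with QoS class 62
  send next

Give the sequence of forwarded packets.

94, 81, 53, 91, 83, 96, 88, 57, 61, 90, 87, 52, 79

insert 81 → {81}
insert 94 → {94, 81}
insert 53 → {94, 81, 53}
send next → 94; now {81, 53}
send next → 81; now {53}
send next → 53; now {}
insert 83 → {83}
insert 91 → {91, 83}
send next → 91; now {83}
send next → 83; now {}
insert 96 → {96}
send next → 96; now {}
insert 88 → {88}
send next → 88; now {}
insert 57 → {57}
send next → 57; now {}
insert 61 → {61}
send next → 61; now {}
insert 87 → {87}
insert 52 → {87, 52}
insert 90 → {90, 87, 52}
send next → 90; now {87, 52}
send next → 87; now {52}
send next → 52; now {}
insert 79 → {79}
insert 56 → {79, 56}
insert 62 → {79, 62, 56}
send next → 79; now {62, 56}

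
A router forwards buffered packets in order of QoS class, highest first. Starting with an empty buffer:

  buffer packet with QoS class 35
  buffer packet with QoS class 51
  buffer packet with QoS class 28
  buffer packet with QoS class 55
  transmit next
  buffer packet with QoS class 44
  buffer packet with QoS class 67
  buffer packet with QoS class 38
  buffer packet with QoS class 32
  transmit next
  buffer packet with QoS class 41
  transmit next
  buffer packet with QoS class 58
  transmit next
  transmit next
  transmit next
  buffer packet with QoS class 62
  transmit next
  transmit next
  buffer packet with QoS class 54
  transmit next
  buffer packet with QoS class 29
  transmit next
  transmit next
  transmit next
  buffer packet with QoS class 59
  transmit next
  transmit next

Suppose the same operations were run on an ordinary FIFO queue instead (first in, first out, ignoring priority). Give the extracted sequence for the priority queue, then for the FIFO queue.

priority queue: [55, 67, 51, 58, 44, 41, 62, 38, 54, 35, 32, 29, 59, 28]; FIFO queue: 35, 51, 28, 55, 44, 67, 38, 32, 41, 58, 62, 54, 29, 59

insert 35 → {35}
insert 51 → {51, 35}
insert 28 → {51, 35, 28}
insert 55 → {55, 51, 35, 28}
transmit next → 55; now {51, 35, 28}
insert 44 → {51, 44, 35, 28}
insert 67 → {67, 51, 44, 35, 28}
insert 38 → {67, 51, 44, 38, 35, 28}
insert 32 → {67, 51, 44, 38, 35, 32, 28}
transmit next → 67; now {51, 44, 38, 35, 32, 28}
insert 41 → {51, 44, 41, 38, 35, 32, 28}
transmit next → 51; now {44, 41, 38, 35, 32, 28}
insert 58 → {58, 44, 41, 38, 35, 32, 28}
transmit next → 58; now {44, 41, 38, 35, 32, 28}
transmit next → 44; now {41, 38, 35, 32, 28}
transmit next → 41; now {38, 35, 32, 28}
insert 62 → {62, 38, 35, 32, 28}
transmit next → 62; now {38, 35, 32, 28}
transmit next → 38; now {35, 32, 28}
insert 54 → {54, 35, 32, 28}
transmit next → 54; now {35, 32, 28}
insert 29 → {35, 32, 29, 28}
transmit next → 35; now {32, 29, 28}
transmit next → 32; now {29, 28}
transmit next → 29; now {28}
insert 59 → {59, 28}
transmit next → 59; now {28}
transmit next → 28; now {}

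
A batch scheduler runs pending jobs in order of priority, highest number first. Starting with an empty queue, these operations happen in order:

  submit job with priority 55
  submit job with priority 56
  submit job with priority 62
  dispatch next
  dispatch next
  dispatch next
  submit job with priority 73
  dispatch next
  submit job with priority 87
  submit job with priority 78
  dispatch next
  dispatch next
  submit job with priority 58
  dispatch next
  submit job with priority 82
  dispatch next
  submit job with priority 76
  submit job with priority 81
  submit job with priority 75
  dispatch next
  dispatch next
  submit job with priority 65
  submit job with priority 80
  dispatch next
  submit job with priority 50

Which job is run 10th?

76

insert 55 → {55}
insert 56 → {56, 55}
insert 62 → {62, 56, 55}
dispatch next → 62; now {56, 55}
dispatch next → 56; now {55}
dispatch next → 55; now {}
insert 73 → {73}
dispatch next → 73; now {}
insert 87 → {87}
insert 78 → {87, 78}
dispatch next → 87; now {78}
dispatch next → 78; now {}
insert 58 → {58}
dispatch next → 58; now {}
insert 82 → {82}
dispatch next → 82; now {}
insert 76 → {76}
insert 81 → {81, 76}
insert 75 → {81, 76, 75}
dispatch next → 81; now {76, 75}
dispatch next → 76; now {75}
insert 65 → {75, 65}
insert 80 → {80, 75, 65}
dispatch next → 80; now {75, 65}
insert 50 → {75, 65, 50}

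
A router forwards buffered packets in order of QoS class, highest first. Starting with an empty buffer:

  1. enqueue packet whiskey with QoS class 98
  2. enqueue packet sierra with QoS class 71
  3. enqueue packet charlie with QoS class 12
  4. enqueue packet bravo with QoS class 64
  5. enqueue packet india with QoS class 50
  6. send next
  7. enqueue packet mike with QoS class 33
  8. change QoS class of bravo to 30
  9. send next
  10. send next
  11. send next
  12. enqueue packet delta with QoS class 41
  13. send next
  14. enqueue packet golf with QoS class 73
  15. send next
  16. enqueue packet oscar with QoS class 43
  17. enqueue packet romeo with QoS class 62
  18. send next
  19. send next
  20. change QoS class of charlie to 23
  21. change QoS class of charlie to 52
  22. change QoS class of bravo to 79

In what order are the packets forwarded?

[whiskey, sierra, india, mike, delta, golf, romeo, oscar]

add whiskey (QoS class 98) → {whiskey:98}
add sierra (QoS class 71) → {whiskey:98, sierra:71}
add charlie (QoS class 12) → {whiskey:98, sierra:71, charlie:12}
add bravo (QoS class 64) → {whiskey:98, sierra:71, bravo:64, charlie:12}
add india (QoS class 50) → {whiskey:98, sierra:71, bravo:64, india:50, charlie:12}
send next → whiskey; now {sierra:71, bravo:64, india:50, charlie:12}
add mike (QoS class 33) → {sierra:71, bravo:64, india:50, mike:33, charlie:12}
update bravo to QoS class 30 → {sierra:71, india:50, mike:33, bravo:30, charlie:12}
send next → sierra; now {india:50, mike:33, bravo:30, charlie:12}
send next → india; now {mike:33, bravo:30, charlie:12}
send next → mike; now {bravo:30, charlie:12}
add delta (QoS class 41) → {delta:41, bravo:30, charlie:12}
send next → delta; now {bravo:30, charlie:12}
add golf (QoS class 73) → {golf:73, bravo:30, charlie:12}
send next → golf; now {bravo:30, charlie:12}
add oscar (QoS class 43) → {oscar:43, bravo:30, charlie:12}
add romeo (QoS class 62) → {romeo:62, oscar:43, bravo:30, charlie:12}
send next → romeo; now {oscar:43, bravo:30, charlie:12}
send next → oscar; now {bravo:30, charlie:12}
update charlie to QoS class 23 → {bravo:30, charlie:23}
update charlie to QoS class 52 → {charlie:52, bravo:30}
update bravo to QoS class 79 → {bravo:79, charlie:52}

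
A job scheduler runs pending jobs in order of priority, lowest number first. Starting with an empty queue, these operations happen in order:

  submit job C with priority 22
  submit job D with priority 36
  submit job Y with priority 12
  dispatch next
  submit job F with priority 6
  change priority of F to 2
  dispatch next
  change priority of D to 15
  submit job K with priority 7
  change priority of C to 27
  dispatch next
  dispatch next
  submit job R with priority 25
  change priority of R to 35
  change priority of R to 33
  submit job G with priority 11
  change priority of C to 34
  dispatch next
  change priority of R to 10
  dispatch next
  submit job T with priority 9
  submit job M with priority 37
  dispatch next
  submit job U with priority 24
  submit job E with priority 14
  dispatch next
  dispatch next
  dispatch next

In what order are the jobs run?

add C (priority 22) → {C:22}
add D (priority 36) → {C:22, D:36}
add Y (priority 12) → {Y:12, C:22, D:36}
dispatch next → Y; now {C:22, D:36}
add F (priority 6) → {F:6, C:22, D:36}
update F to priority 2 → {F:2, C:22, D:36}
dispatch next → F; now {C:22, D:36}
update D to priority 15 → {D:15, C:22}
add K (priority 7) → {K:7, D:15, C:22}
update C to priority 27 → {K:7, D:15, C:27}
dispatch next → K; now {D:15, C:27}
dispatch next → D; now {C:27}
add R (priority 25) → {R:25, C:27}
update R to priority 35 → {C:27, R:35}
update R to priority 33 → {C:27, R:33}
add G (priority 11) → {G:11, C:27, R:33}
update C to priority 34 → {G:11, R:33, C:34}
dispatch next → G; now {R:33, C:34}
update R to priority 10 → {R:10, C:34}
dispatch next → R; now {C:34}
add T (priority 9) → {T:9, C:34}
add M (priority 37) → {T:9, C:34, M:37}
dispatch next → T; now {C:34, M:37}
add U (priority 24) → {U:24, C:34, M:37}
add E (priority 14) → {E:14, U:24, C:34, M:37}
dispatch next → E; now {U:24, C:34, M:37}
dispatch next → U; now {C:34, M:37}
dispatch next → C; now {M:37}

Y → F → K → D → G → R → T → E → U → C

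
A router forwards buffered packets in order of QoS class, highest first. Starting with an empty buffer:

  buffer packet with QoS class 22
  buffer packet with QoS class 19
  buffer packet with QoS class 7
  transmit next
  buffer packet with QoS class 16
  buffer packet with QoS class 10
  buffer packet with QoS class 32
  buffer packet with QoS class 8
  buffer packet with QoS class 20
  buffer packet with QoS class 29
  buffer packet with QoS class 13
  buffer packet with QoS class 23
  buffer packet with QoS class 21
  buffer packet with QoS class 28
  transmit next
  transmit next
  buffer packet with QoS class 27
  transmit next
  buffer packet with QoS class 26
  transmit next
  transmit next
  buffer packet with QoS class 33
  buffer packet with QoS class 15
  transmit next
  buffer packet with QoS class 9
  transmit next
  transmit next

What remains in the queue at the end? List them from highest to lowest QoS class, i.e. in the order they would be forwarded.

20, 19, 16, 15, 13, 10, 9, 8, 7

insert 22 → {22}
insert 19 → {22, 19}
insert 7 → {22, 19, 7}
transmit next → 22; now {19, 7}
insert 16 → {19, 16, 7}
insert 10 → {19, 16, 10, 7}
insert 32 → {32, 19, 16, 10, 7}
insert 8 → {32, 19, 16, 10, 8, 7}
insert 20 → {32, 20, 19, 16, 10, 8, 7}
insert 29 → {32, 29, 20, 19, 16, 10, 8, 7}
insert 13 → {32, 29, 20, 19, 16, 13, 10, 8, 7}
insert 23 → {32, 29, 23, 20, 19, 16, 13, 10, 8, 7}
insert 21 → {32, 29, 23, 21, 20, 19, 16, 13, 10, 8, 7}
insert 28 → {32, 29, 28, 23, 21, 20, 19, 16, 13, 10, 8, 7}
transmit next → 32; now {29, 28, 23, 21, 20, 19, 16, 13, 10, 8, 7}
transmit next → 29; now {28, 23, 21, 20, 19, 16, 13, 10, 8, 7}
insert 27 → {28, 27, 23, 21, 20, 19, 16, 13, 10, 8, 7}
transmit next → 28; now {27, 23, 21, 20, 19, 16, 13, 10, 8, 7}
insert 26 → {27, 26, 23, 21, 20, 19, 16, 13, 10, 8, 7}
transmit next → 27; now {26, 23, 21, 20, 19, 16, 13, 10, 8, 7}
transmit next → 26; now {23, 21, 20, 19, 16, 13, 10, 8, 7}
insert 33 → {33, 23, 21, 20, 19, 16, 13, 10, 8, 7}
insert 15 → {33, 23, 21, 20, 19, 16, 15, 13, 10, 8, 7}
transmit next → 33; now {23, 21, 20, 19, 16, 15, 13, 10, 8, 7}
insert 9 → {23, 21, 20, 19, 16, 15, 13, 10, 9, 8, 7}
transmit next → 23; now {21, 20, 19, 16, 15, 13, 10, 9, 8, 7}
transmit next → 21; now {20, 19, 16, 15, 13, 10, 9, 8, 7}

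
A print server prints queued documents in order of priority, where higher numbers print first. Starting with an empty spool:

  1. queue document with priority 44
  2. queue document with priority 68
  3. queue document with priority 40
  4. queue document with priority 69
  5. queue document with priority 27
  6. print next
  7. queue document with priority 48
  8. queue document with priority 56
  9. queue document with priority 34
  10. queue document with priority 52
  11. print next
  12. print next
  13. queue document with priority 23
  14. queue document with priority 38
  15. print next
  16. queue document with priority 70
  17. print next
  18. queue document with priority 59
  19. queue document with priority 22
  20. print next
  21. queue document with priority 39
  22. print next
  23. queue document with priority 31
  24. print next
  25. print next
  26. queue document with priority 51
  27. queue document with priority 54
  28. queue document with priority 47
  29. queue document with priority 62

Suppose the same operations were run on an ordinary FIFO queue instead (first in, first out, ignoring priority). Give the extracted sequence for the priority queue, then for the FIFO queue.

insert 44 → {44}
insert 68 → {68, 44}
insert 40 → {68, 44, 40}
insert 69 → {69, 68, 44, 40}
insert 27 → {69, 68, 44, 40, 27}
print next → 69; now {68, 44, 40, 27}
insert 48 → {68, 48, 44, 40, 27}
insert 56 → {68, 56, 48, 44, 40, 27}
insert 34 → {68, 56, 48, 44, 40, 34, 27}
insert 52 → {68, 56, 52, 48, 44, 40, 34, 27}
print next → 68; now {56, 52, 48, 44, 40, 34, 27}
print next → 56; now {52, 48, 44, 40, 34, 27}
insert 23 → {52, 48, 44, 40, 34, 27, 23}
insert 38 → {52, 48, 44, 40, 38, 34, 27, 23}
print next → 52; now {48, 44, 40, 38, 34, 27, 23}
insert 70 → {70, 48, 44, 40, 38, 34, 27, 23}
print next → 70; now {48, 44, 40, 38, 34, 27, 23}
insert 59 → {59, 48, 44, 40, 38, 34, 27, 23}
insert 22 → {59, 48, 44, 40, 38, 34, 27, 23, 22}
print next → 59; now {48, 44, 40, 38, 34, 27, 23, 22}
insert 39 → {48, 44, 40, 39, 38, 34, 27, 23, 22}
print next → 48; now {44, 40, 39, 38, 34, 27, 23, 22}
insert 31 → {44, 40, 39, 38, 34, 31, 27, 23, 22}
print next → 44; now {40, 39, 38, 34, 31, 27, 23, 22}
print next → 40; now {39, 38, 34, 31, 27, 23, 22}
insert 51 → {51, 39, 38, 34, 31, 27, 23, 22}
insert 54 → {54, 51, 39, 38, 34, 31, 27, 23, 22}
insert 47 → {54, 51, 47, 39, 38, 34, 31, 27, 23, 22}
insert 62 → {62, 54, 51, 47, 39, 38, 34, 31, 27, 23, 22}

priority queue: 69 → 68 → 56 → 52 → 70 → 59 → 48 → 44 → 40; FIFO queue: [44, 68, 40, 69, 27, 48, 56, 34, 52]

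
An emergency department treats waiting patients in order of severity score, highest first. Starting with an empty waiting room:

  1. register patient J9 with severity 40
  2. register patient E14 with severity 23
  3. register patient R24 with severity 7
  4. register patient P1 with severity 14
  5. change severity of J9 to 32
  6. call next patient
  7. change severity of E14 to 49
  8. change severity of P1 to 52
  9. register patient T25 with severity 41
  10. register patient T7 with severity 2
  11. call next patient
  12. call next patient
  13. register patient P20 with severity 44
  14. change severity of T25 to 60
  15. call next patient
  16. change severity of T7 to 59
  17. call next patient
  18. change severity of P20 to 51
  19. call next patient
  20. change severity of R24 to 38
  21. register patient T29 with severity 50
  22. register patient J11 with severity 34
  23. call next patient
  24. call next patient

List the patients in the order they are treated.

add J9 (severity 40) → {J9:40}
add E14 (severity 23) → {J9:40, E14:23}
add R24 (severity 7) → {J9:40, E14:23, R24:7}
add P1 (severity 14) → {J9:40, E14:23, P1:14, R24:7}
update J9 to severity 32 → {J9:32, E14:23, P1:14, R24:7}
call next patient → J9; now {E14:23, P1:14, R24:7}
update E14 to severity 49 → {E14:49, P1:14, R24:7}
update P1 to severity 52 → {P1:52, E14:49, R24:7}
add T25 (severity 41) → {P1:52, E14:49, T25:41, R24:7}
add T7 (severity 2) → {P1:52, E14:49, T25:41, R24:7, T7:2}
call next patient → P1; now {E14:49, T25:41, R24:7, T7:2}
call next patient → E14; now {T25:41, R24:7, T7:2}
add P20 (severity 44) → {P20:44, T25:41, R24:7, T7:2}
update T25 to severity 60 → {T25:60, P20:44, R24:7, T7:2}
call next patient → T25; now {P20:44, R24:7, T7:2}
update T7 to severity 59 → {T7:59, P20:44, R24:7}
call next patient → T7; now {P20:44, R24:7}
update P20 to severity 51 → {P20:51, R24:7}
call next patient → P20; now {R24:7}
update R24 to severity 38 → {R24:38}
add T29 (severity 50) → {T29:50, R24:38}
add J11 (severity 34) → {T29:50, R24:38, J11:34}
call next patient → T29; now {R24:38, J11:34}
call next patient → R24; now {J11:34}

[J9, P1, E14, T25, T7, P20, T29, R24]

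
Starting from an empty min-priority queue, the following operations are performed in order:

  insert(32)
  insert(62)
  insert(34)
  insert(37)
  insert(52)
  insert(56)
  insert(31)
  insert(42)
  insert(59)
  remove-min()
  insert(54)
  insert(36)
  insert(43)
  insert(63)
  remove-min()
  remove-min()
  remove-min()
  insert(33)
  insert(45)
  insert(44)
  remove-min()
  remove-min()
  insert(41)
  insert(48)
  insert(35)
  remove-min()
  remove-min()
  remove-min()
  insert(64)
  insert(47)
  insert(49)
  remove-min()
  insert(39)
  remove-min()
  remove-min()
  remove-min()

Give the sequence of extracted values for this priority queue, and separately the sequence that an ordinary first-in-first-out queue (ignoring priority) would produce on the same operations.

priority queue: [31, 32, 34, 36, 33, 37, 35, 41, 42, 43, 39, 44, 45]; FIFO queue: 32, 62, 34, 37, 52, 56, 31, 42, 59, 54, 36, 43, 63

insert 32 → {32}
insert 62 → {32, 62}
insert 34 → {32, 34, 62}
insert 37 → {32, 34, 37, 62}
insert 52 → {32, 34, 37, 52, 62}
insert 56 → {32, 34, 37, 52, 56, 62}
insert 31 → {31, 32, 34, 37, 52, 56, 62}
insert 42 → {31, 32, 34, 37, 42, 52, 56, 62}
insert 59 → {31, 32, 34, 37, 42, 52, 56, 59, 62}
remove-min → 31; now {32, 34, 37, 42, 52, 56, 59, 62}
insert 54 → {32, 34, 37, 42, 52, 54, 56, 59, 62}
insert 36 → {32, 34, 36, 37, 42, 52, 54, 56, 59, 62}
insert 43 → {32, 34, 36, 37, 42, 43, 52, 54, 56, 59, 62}
insert 63 → {32, 34, 36, 37, 42, 43, 52, 54, 56, 59, 62, 63}
remove-min → 32; now {34, 36, 37, 42, 43, 52, 54, 56, 59, 62, 63}
remove-min → 34; now {36, 37, 42, 43, 52, 54, 56, 59, 62, 63}
remove-min → 36; now {37, 42, 43, 52, 54, 56, 59, 62, 63}
insert 33 → {33, 37, 42, 43, 52, 54, 56, 59, 62, 63}
insert 45 → {33, 37, 42, 43, 45, 52, 54, 56, 59, 62, 63}
insert 44 → {33, 37, 42, 43, 44, 45, 52, 54, 56, 59, 62, 63}
remove-min → 33; now {37, 42, 43, 44, 45, 52, 54, 56, 59, 62, 63}
remove-min → 37; now {42, 43, 44, 45, 52, 54, 56, 59, 62, 63}
insert 41 → {41, 42, 43, 44, 45, 52, 54, 56, 59, 62, 63}
insert 48 → {41, 42, 43, 44, 45, 48, 52, 54, 56, 59, 62, 63}
insert 35 → {35, 41, 42, 43, 44, 45, 48, 52, 54, 56, 59, 62, 63}
remove-min → 35; now {41, 42, 43, 44, 45, 48, 52, 54, 56, 59, 62, 63}
remove-min → 41; now {42, 43, 44, 45, 48, 52, 54, 56, 59, 62, 63}
remove-min → 42; now {43, 44, 45, 48, 52, 54, 56, 59, 62, 63}
insert 64 → {43, 44, 45, 48, 52, 54, 56, 59, 62, 63, 64}
insert 47 → {43, 44, 45, 47, 48, 52, 54, 56, 59, 62, 63, 64}
insert 49 → {43, 44, 45, 47, 48, 49, 52, 54, 56, 59, 62, 63, 64}
remove-min → 43; now {44, 45, 47, 48, 49, 52, 54, 56, 59, 62, 63, 64}
insert 39 → {39, 44, 45, 47, 48, 49, 52, 54, 56, 59, 62, 63, 64}
remove-min → 39; now {44, 45, 47, 48, 49, 52, 54, 56, 59, 62, 63, 64}
remove-min → 44; now {45, 47, 48, 49, 52, 54, 56, 59, 62, 63, 64}
remove-min → 45; now {47, 48, 49, 52, 54, 56, 59, 62, 63, 64}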